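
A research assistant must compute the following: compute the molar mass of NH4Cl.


M(NH4Cl) = 1×14.01 + 4×1.008 + 1×35.45
= 14.01 + 4.03 + 35.45
= 53.49 g/mol

53.49 g/mol


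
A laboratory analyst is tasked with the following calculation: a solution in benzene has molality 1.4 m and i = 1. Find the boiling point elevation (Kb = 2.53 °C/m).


ΔTb = Kb × m × i
= 2.53 × 1.4 × 1
= 3.542 °C

3.542 °C


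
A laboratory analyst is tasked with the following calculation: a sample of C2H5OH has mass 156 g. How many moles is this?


M(C2H5OH) = 46.07 g/mol
n = mass/M = 156/46.07 = 3.3862 mol

3.3862 mol


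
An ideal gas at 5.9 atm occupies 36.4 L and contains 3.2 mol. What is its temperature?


PV = nRT  (R = 0.08206 L·atm/(mol·K))
T = PV/(nR) = 5.9×36.4/(3.2×0.08206)
= 214.76/0.262592
= 817.85 K

817.85 K


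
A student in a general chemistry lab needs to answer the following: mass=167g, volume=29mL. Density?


ρ = mass/volume
= 167/29
= 5.759 g/mL

5.759 g/mL


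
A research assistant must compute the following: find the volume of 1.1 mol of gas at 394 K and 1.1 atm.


PV = nRT  (R = 0.08206 L·atm/(mol·K))
V = nRT/P = 1.1×0.08206×394/1.1
= 32.332 L

32.332 L


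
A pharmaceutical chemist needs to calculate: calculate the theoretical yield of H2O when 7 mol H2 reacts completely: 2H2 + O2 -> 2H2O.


Mole ratio H2O:H2 = 2:2
n(H2O) = 7 × 2/2 = 7.000 mol
mass = 7.000 × 18.02 = 126.14 g

126.14 g


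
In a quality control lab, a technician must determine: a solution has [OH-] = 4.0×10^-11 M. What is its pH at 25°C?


pOH = -log10([OH-]) = -log10(4.0×10^-11)
= 11 - log10(4.0) = 10.4
pH = 14 - pOH = 14 - 10.4 = 3.6

3.6


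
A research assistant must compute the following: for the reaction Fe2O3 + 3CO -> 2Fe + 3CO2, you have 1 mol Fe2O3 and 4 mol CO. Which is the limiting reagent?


Mole ratio available / coefficient:
  Fe2O3: 1/1 = 1.000
  CO: 4/3 = 1.333
Smaller ratio is limiting.

Fe2O3


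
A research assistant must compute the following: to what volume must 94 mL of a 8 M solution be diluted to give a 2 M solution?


C1V1 = C2V2
8 × 94 = 2 × V2
V2 = 752/2 = 376.0 mL

376.0 mL


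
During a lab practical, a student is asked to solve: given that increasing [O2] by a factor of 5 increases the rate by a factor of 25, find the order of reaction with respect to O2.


rate ∝ [O2]^n
5^n = 25 → n = 2
Order in O2: 2

2


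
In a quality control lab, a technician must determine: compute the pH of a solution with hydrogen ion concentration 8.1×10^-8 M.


pH = -log10([H+]) = -log10(8.1×10^-8)
= 8 - log10(8.1)
= 8 - 0.91
= 7.09

7.09


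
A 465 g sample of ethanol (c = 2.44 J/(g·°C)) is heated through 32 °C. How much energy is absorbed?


q = mcΔT = 465 × 2.44 × 32
= 36307.20 J

36307.20 J


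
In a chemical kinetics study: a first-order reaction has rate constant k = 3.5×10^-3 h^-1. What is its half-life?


t½ = ln2/k = 0.693147/(3.5×10^-3 h^-1)
= 198.0 h

198.0 h


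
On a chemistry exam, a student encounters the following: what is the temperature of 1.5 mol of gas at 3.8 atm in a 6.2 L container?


PV = nRT  (R = 0.08206 L·atm/(mol·K))
T = PV/(nR) = 3.8×6.2/(1.5×0.08206)
= 23.56/0.123090
= 191.40 K

191.40 K


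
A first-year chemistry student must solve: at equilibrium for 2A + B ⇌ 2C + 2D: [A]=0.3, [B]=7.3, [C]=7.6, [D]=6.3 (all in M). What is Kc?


Kc = [C]^2[D]^2/([A]^2[B])
= (7.6^2 × 6.3^2)/(0.3^2 × 7.3^1)
= 2292.4944/0.657
= 3489

3489


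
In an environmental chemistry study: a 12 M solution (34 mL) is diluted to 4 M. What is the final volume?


C1V1 = C2V2
12 × 34 = 4 × V2
V2 = 408/4 = 102.0 mL

102.0 mL


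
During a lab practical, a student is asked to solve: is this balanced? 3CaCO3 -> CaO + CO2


Equation: 3CaCO3 -> CaO + CO2
Check atoms: C: 3≠1, Ca: 3≠1, O: 9≠3
Not balanced

No, not balanced


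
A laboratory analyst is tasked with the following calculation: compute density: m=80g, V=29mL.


ρ = mass/volume
= 80/29
= 2.759 g/mL

2.759 g/mL


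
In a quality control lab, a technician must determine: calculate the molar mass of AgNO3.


M(AgNO3) = 1×107.87 + 1×14.01 + 3×16.0
= 107.87 + 14.01 + 48.0
= 169.88 g/mol

169.88 g/mol


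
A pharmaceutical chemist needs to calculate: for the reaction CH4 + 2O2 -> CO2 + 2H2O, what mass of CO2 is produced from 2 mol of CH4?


Mole ratio CO2:CH4 = 1:1
n(CO2) = 2 × 1/1 = 2.000 mol
mass = 2.000 × 44.01 = 88.02 g

88.02 g


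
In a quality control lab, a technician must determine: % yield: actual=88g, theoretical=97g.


% yield = actual/theoretical × 100
= 88/97 × 100
= 90.72%

90.72%


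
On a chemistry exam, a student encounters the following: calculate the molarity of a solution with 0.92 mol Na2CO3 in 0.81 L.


M = n/V = 0.92/0.81 = 1.136 mol/L

1.136 M


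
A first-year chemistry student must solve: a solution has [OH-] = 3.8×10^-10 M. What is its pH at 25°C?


pOH = -log10([OH-]) = -log10(3.8×10^-10)
= 10 - log10(3.8) = 9.42
pH = 14 - pOH = 14 - 9.42 = 4.58

4.58


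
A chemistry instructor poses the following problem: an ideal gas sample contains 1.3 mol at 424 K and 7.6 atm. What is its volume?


PV = nRT  (R = 0.08206 L·atm/(mol·K))
V = nRT/P = 1.3×0.08206×424/7.6
= 5.952 L

5.952 L


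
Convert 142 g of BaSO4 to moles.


M(BaSO4) = 233.4 g/mol
n = mass/M = 142/233.4 = 0.6084 mol

0.6084 mol


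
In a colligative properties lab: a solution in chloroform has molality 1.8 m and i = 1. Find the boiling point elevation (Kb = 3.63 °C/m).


ΔTb = Kb × m × i
= 3.63 × 1.8 × 1
= 6.534 °C

6.534 °C


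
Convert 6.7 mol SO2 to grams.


M(SO2) = 64.07 g/mol
mass = n × M = 6.7 × 64.07 = 429.27 g

429.27 g


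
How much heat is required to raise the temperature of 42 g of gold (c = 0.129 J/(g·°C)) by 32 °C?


q = mcΔT = 42 × 0.129 × 32
= 173.38 J

173.38 J


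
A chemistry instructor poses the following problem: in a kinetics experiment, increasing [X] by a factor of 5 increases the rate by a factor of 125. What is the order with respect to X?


rate ∝ [X]^n
5^n = 125 → n = 3
Order in X: 3

3


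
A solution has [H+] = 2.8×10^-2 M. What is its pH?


pH = -log10([H+]) = -log10(2.8×10^-2)
= 2 - log10(2.8)
= 2 - 0.45
= 1.55

1.55


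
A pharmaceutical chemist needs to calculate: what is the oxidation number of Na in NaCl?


Group 1 metal: +1
Oxidation number: +1

+1


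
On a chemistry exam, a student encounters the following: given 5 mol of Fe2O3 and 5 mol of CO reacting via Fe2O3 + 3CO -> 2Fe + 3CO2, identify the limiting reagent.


Mole ratio available / coefficient:
  Fe2O3: 5/1 = 5.000
  CO: 5/3 = 1.667
Smaller ratio is limiting.

CO


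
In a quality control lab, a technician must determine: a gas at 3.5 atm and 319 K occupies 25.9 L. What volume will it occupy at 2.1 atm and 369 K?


P1V1/T1 = P2V2/T2
V2 = P1V1T2/(T1P2)
= 3.5×25.9×369/(319×2.1)
= 49.933 L

49.933 L


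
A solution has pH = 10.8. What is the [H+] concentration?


[H+] = 10^(-pH) = 10^(-10.8)
= 1.58×10^-11 M

1.58×10^-11 M


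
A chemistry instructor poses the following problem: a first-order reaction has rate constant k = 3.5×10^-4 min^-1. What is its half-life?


t½ = ln2/k = 0.693147/(3.5×10^-4 min^-1)
= 1980 min

1980 min


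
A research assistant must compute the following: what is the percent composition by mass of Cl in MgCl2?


M(MgCl2) = 1×24.31 + 2×35.45 = 95.21 g/mol
Mass of Cl = 2 × 35.45 = 70.90 g/mol
% Cl = 70.90/95.21 × 100 = 74.47%

74.47%


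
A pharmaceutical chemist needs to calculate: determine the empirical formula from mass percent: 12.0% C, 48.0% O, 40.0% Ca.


Assume 100 g sample. Moles of each element:
  C: 12.0/12.01 = 0.999 mol
  O: 48.0/16.0 = 3.0 mol
  Ca: 40.0/40.08 = 0.998 mol
Divide by smallest (0.998):
  C: 0.999/0.998 = 1.0
  O: 3.0/0.998 = 3.01
  Ca: 0.998/0.998 = 1.0
Empirical formula: CaCO3

CaCO3


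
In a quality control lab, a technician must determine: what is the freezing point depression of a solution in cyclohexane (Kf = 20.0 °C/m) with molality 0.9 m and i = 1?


ΔTf = Kf × m × i
= 20.0 × 0.9 × 1
= 18.0 °C

18.0 °C


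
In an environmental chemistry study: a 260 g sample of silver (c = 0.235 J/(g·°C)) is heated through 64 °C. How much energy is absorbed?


q = mcΔT = 260 × 0.235 × 64
= 3910.40 J

3910.40 J


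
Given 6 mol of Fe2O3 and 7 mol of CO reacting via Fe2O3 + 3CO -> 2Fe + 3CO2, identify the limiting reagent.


Mole ratio available / coefficient:
  Fe2O3: 6/1 = 6.000
  CO: 7/3 = 2.333
Smaller ratio is limiting.

CO


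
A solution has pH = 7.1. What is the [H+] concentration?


[H+] = 10^(-pH) = 10^(-7.1)
= 7.94×10^-8 M

7.94×10^-8 M


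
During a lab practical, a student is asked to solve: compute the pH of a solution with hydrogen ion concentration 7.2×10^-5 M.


pH = -log10([H+]) = -log10(7.2×10^-5)
= 5 - log10(7.2)
= 5 - 0.86
= 4.14

4.14


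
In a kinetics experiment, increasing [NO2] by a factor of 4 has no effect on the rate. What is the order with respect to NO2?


rate ∝ [NO2]^n
rate ∝ [NO2]^0
Order in NO2: 0

0


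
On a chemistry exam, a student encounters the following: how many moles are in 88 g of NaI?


M(NaI) = 149.89 g/mol
n = mass/M = 88/149.89 = 0.5871 mol

0.5871 mol


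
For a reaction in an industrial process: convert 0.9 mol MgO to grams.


M(MgO) = 40.31 g/mol
mass = n × M = 0.9 × 40.31 = 36.28 g

36.28 g


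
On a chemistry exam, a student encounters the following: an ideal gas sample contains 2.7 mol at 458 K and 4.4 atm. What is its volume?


PV = nRT  (R = 0.08206 L·atm/(mol·K))
V = nRT/P = 2.7×0.08206×458/4.4
= 23.063 L

23.063 L


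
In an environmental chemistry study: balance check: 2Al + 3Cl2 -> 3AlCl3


Equation: 2Al + 3Cl2 -> 3AlCl3
Check atoms: Al: 2≠3, Cl: 6≠9
Not balanced

No, not balanced


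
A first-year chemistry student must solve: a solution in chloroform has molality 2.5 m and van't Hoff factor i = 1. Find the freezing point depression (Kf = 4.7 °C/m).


ΔTf = Kf × m × i
= 4.7 × 2.5 × 1
= 11.75 °C

11.75 °C


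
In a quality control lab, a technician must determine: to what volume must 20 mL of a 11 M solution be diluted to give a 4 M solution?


C1V1 = C2V2
11 × 20 = 4 × V2
V2 = 220/4 = 55.0 mL

55.0 mL


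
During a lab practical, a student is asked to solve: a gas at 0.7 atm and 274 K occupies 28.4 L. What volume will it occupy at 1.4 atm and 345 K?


P1V1/T1 = P2V2/T2
V2 = P1V1T2/(T1P2)
= 0.7×28.4×345/(274×1.4)
= 17.88 L

17.88 L


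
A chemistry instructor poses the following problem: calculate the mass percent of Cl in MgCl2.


M(MgCl2) = 1×24.31 + 2×35.45 = 95.21 g/mol
Mass of Cl = 2 × 35.45 = 70.90 g/mol
% Cl = 70.90/95.21 × 100 = 74.47%

74.47%


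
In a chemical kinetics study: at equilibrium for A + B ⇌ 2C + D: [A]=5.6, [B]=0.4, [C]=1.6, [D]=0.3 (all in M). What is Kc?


Kc = [C]^2[D]/([A][B])
= (1.6^2 × 0.3^1)/(5.6^1 × 0.4^1)
= 0.768/2.24
= 0.3429

0.3429


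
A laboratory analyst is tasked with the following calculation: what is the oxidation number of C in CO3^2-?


x + 3(-2) = -2, so x = +4
Oxidation number: +4

+4


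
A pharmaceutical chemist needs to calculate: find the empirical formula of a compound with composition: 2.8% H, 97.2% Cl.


Assume 100 g sample. Moles of each element:
  H: 2.8/1.008 = 2.778 mol
  Cl: 97.2/35.45 = 2.742 mol
Divide by smallest (2.742):
  H: 2.778/2.742 = 1.01
  Cl: 2.742/2.742 = 1.0
Empirical formula: HCl

HCl


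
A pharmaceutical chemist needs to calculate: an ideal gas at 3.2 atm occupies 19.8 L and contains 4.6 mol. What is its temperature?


PV = nRT  (R = 0.08206 L·atm/(mol·K))
T = PV/(nR) = 3.2×19.8/(4.6×0.08206)
= 63.36/0.377476
= 167.85 K

167.85 K


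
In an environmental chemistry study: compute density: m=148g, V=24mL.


ρ = mass/volume
= 148/24
= 6.167 g/mL

6.167 g/mL


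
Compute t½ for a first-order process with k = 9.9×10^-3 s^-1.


t½ = ln2/k = 0.693147/(9.9×10^-3 s^-1)
= 70.01 s

70.01 s


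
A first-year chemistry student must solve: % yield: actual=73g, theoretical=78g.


% yield = actual/theoretical × 100
= 73/78 × 100
= 93.59%

93.59%


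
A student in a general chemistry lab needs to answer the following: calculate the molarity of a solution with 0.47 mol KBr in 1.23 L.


M = n/V = 0.47/1.23 = 0.382 mol/L

0.382 M


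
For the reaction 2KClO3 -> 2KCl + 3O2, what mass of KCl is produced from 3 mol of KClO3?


Mole ratio KCl:KClO3 = 2:2
n(KCl) = 3 × 2/2 = 3.000 mol
mass = 3.000 × 74.55 = 223.65 g

223.65 g


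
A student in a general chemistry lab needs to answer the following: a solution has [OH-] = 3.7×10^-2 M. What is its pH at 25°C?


pOH = -log10([OH-]) = -log10(3.7×10^-2)
= 2 - log10(3.7) = 1.43
pH = 14 - pOH = 14 - 1.43 = 12.57

12.57


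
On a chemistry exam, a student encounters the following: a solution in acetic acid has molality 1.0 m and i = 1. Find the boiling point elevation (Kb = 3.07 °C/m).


ΔTb = Kb × m × i
= 3.07 × 1.0 × 1
= 3.07 °C

3.07 °C


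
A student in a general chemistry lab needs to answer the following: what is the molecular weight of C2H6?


M(C2H6) = 2×12.01 + 6×1.008
= 24.02 + 6.05
= 30.07 g/mol

30.07 g/mol


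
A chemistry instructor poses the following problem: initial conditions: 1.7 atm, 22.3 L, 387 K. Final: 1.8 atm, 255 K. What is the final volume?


P1V1/T1 = P2V2/T2
V2 = P1V1T2/(T1P2)
= 1.7×22.3×255/(387×1.8)
= 13.877 L

13.877 L


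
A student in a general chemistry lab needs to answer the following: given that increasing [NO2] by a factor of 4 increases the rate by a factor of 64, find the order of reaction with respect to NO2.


rate ∝ [NO2]^n
4^n = 64 → n = 3
Order in NO2: 3

3


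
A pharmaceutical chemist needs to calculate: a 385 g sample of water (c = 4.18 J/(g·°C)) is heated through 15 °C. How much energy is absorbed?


q = mcΔT = 385 × 4.18 × 15
= 24139.50 J

24139.50 J


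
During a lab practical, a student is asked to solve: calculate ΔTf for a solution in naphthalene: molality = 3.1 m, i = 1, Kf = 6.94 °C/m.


ΔTf = Kf × m × i
= 6.94 × 3.1 × 1
= 21.514 °C

21.514 °C


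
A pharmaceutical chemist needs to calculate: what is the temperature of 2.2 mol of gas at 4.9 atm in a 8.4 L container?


PV = nRT  (R = 0.08206 L·atm/(mol·K))
T = PV/(nR) = 4.9×8.4/(2.2×0.08206)
= 41.16/0.180532
= 227.99 K

227.99 K


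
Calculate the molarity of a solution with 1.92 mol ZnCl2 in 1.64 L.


M = n/V = 1.92/1.64 = 1.171 mol/L

1.171 M


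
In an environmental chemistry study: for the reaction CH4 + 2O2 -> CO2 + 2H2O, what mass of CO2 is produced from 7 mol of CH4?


Mole ratio CO2:CH4 = 1:1
n(CO2) = 7 × 1/1 = 7.000 mol
mass = 7.000 × 44.01 = 308.07 g

308.07 g


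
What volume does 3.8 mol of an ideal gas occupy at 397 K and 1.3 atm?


PV = nRT  (R = 0.08206 L·atm/(mol·K))
V = nRT/P = 3.8×0.08206×397/1.3
= 95.227 L

95.227 L


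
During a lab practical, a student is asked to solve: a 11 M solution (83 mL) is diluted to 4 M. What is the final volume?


C1V1 = C2V2
11 × 83 = 4 × V2
V2 = 913/4 = 228.25 mL

228.25 mL


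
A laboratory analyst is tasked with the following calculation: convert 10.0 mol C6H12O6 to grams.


M(C6H12O6) = 180.16 g/mol
mass = n × M = 10.0 × 180.16 = 1801.60 g

1801.60 g


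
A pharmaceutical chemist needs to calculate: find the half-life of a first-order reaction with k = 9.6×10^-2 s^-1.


t½ = ln2/k = 0.693147/(9.6×10^-2 s^-1)
= 7.220 s

7.220 s


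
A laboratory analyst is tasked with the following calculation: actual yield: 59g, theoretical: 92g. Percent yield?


% yield = actual/theoretical × 100
= 59/92 × 100
= 64.13%

64.13%


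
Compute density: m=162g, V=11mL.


ρ = mass/volume
= 162/11
= 14.727 g/mL

14.727 g/mL


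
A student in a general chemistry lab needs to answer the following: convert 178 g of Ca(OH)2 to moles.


M(Ca(OH)2) = 74.1 g/mol
n = mass/M = 178/74.1 = 2.4022 mol

2.4022 mol


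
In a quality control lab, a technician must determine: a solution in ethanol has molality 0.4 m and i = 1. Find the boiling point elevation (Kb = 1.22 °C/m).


ΔTb = Kb × m × i
= 1.22 × 0.4 × 1
= 0.488 °C

0.488 °C


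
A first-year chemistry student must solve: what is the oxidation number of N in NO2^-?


x + 2(-2) = -1, so x = +3
Oxidation number: +3

+3


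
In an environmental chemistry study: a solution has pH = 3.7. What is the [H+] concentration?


[H+] = 10^(-pH) = 10^(-3.7)
= 2.0×10^-4 M

2.0×10^-4 M


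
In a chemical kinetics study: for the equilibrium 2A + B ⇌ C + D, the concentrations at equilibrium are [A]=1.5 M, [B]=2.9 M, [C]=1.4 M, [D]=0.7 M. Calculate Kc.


Kc = [C][D]/([A]^2[B])
= (1.4^1 × 0.7^1)/(1.5^2 × 2.9^1)
= 0.98/6.525
= 0.1502

0.1502


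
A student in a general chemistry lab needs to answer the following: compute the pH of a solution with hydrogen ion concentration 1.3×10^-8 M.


pH = -log10([H+]) = -log10(1.3×10^-8)
= 8 - log10(1.3)
= 8 - 0.11
= 7.89

7.89


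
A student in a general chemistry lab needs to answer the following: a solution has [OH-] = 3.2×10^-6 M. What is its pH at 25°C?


pOH = -log10([OH-]) = -log10(3.2×10^-6)
= 6 - log10(3.2) = 5.49
pH = 14 - pOH = 14 - 5.49 = 8.51

8.51


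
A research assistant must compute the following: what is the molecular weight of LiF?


M(LiF) = 1×6.94 + 1×19.0
= 6.94 + 19.0
= 25.94 g/mol

25.94 g/mol


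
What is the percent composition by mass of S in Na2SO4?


M(Na2SO4) = 2×22.99 + 1×32.07 + 4×16.0 = 142.05 g/mol
Mass of S = 1 × 32.07 = 32.07 g/mol
% S = 32.07/142.05 × 100 = 22.58%

22.58%


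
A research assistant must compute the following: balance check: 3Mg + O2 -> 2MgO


Equation: 3Mg + O2 -> 2MgO
Check atoms: Mg: 3≠2, O: 2=2
Not balanced

No, not balanced


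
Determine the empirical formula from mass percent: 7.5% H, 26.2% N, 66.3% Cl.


Assume 100 g sample. Moles of each element:
  H: 7.5/1.008 = 7.44 mol
  N: 26.2/14.01 = 1.87 mol
  Cl: 66.3/35.45 = 1.87 mol
Divide by smallest (1.87):
  H: 7.44/1.87 = 3.98
  N: 1.87/1.87 = 1.0
  Cl: 1.87/1.87 = 1.0
Empirical formula: NH4Cl

NH4Cl


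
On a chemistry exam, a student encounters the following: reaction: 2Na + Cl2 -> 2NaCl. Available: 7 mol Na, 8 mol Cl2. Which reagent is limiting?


Mole ratio available / coefficient:
  Na: 7/2 = 3.500
  Cl2: 8/1 = 8.000
Smaller ratio is limiting.

Na


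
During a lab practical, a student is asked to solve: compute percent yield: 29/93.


% yield = actual/theoretical × 100
= 29/93 × 100
= 31.18%

31.18%


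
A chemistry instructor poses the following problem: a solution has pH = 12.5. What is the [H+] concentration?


[H+] = 10^(-pH) = 10^(-12.5)
= 3.16×10^-13 M

3.16×10^-13 M


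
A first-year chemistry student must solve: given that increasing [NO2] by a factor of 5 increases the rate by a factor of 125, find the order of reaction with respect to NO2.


rate ∝ [NO2]^n
5^n = 125 → n = 3
Order in NO2: 3

3


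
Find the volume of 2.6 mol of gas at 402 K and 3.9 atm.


PV = nRT  (R = 0.08206 L·atm/(mol·K))
V = nRT/P = 2.6×0.08206×402/3.9
= 21.992 L

21.992 L


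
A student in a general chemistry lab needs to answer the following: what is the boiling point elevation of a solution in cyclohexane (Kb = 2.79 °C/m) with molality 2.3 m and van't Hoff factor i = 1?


ΔTb = Kb × m × i
= 2.79 × 2.3 × 1
= 6.417 °C

6.417 °C


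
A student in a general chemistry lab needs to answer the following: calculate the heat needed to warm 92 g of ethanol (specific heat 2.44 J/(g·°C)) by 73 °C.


q = mcΔT = 92 × 2.44 × 73
= 16387.04 J

16387.04 J


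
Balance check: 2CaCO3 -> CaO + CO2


Equation: 2CaCO3 -> CaO + CO2
Check atoms: C: 2≠1, Ca: 2≠1, O: 6≠3
Not balanced

No, not balanced


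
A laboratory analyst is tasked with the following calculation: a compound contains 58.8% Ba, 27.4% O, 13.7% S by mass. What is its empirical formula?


Assume 100 g sample. Moles of each element:
  Ba: 58.8/137.33 = 0.428 mol
  O: 27.4/16.0 = 1.712 mol
  S: 13.7/32.07 = 0.427 mol
Divide by smallest (0.427):
  Ba: 0.428/0.427 = 1.0
  O: 1.712/0.427 = 4.01
  S: 0.427/0.427 = 1.0
Empirical formula: BaSO4

BaSO4


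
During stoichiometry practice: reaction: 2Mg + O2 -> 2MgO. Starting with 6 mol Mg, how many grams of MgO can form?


Mole ratio MgO:Mg = 2:2
n(MgO) = 6 × 2/2 = 6.000 mol
mass = 6.000 × 40.31 = 241.86 g

241.86 g


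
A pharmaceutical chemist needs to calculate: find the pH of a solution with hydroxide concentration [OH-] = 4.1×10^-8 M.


pOH = -log10([OH-]) = -log10(4.1×10^-8)
= 8 - log10(4.1) = 7.39
pH = 14 - pOH = 14 - 7.39 = 6.61

6.61


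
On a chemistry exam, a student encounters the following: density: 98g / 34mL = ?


ρ = mass/volume
= 98/34
= 2.882 g/mL

2.882 g/mL


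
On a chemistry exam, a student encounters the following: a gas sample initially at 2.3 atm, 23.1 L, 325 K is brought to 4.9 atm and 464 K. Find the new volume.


P1V1/T1 = P2V2/T2
V2 = P1V1T2/(T1P2)
= 2.3×23.1×464/(325×4.9)
= 15.48 L

15.48 L


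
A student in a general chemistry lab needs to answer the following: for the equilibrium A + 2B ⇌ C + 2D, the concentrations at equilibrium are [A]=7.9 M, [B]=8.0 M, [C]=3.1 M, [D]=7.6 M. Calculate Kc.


Kc = [C][D]^2/([A][B]^2)
= (3.1^1 × 7.6^2)/(7.9^1 × 8.0^2)
= 179.056/505.6
= 0.3541

0.3541


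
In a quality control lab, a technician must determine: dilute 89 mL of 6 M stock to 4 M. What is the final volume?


C1V1 = C2V2
6 × 89 = 4 × V2
V2 = 534/4 = 133.5 mL

133.5 mL


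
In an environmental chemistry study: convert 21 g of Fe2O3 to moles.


M(Fe2O3) = 159.7 g/mol
n = mass/M = 21/159.7 = 0.1315 mol

0.1315 mol


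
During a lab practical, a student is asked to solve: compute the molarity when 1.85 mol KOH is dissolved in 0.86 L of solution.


M = n/V = 1.85/0.86 = 2.151 mol/L

2.151 M


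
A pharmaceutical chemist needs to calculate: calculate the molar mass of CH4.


M(CH4) = 1×12.01 + 4×1.008
= 12.01 + 4.03
= 16.04 g/mol

16.04 g/mol


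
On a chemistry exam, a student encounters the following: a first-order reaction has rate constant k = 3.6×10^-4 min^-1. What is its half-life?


t½ = ln2/k = 0.693147/(3.6×10^-4 min^-1)
= 1925 min

1925 min


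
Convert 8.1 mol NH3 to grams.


M(NH3) = 17.03 g/mol
mass = n × M = 8.1 × 17.03 = 137.94 g

137.94 g


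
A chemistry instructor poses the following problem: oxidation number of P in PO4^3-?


x + 4(-2) = -3, so x = +5
Oxidation number: +5

+5


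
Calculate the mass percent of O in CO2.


M(CO2) = 1×12.01 + 2×16.0 = 44.01 g/mol
Mass of O = 2 × 16.0 = 32.00 g/mol
% O = 32.00/44.01 × 100 = 72.71%

72.71%


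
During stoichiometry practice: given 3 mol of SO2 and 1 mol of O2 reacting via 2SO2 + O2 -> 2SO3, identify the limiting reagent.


Mole ratio available / coefficient:
  SO2: 3/2 = 1.500
  O2: 1/1 = 1.000
Smaller ratio is limiting.

O2


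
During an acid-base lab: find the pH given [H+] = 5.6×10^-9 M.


pH = -log10([H+]) = -log10(5.6×10^-9)
= 9 - log10(5.6)
= 9 - 0.75
= 8.25

8.25


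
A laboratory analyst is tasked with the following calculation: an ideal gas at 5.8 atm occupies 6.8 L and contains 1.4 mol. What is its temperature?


PV = nRT  (R = 0.08206 L·atm/(mol·K))
T = PV/(nR) = 5.8×6.8/(1.4×0.08206)
= 39.44/0.114884
= 343.30 K

343.30 K


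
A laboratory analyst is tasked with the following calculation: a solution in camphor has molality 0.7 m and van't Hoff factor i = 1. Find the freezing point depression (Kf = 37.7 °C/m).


ΔTf = Kf × m × i
= 37.7 × 0.7 × 1
= 26.39 °C

26.39 °C


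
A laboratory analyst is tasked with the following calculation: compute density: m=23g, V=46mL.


ρ = mass/volume
= 23/46
= 0.5 g/mL

0.5 g/mL


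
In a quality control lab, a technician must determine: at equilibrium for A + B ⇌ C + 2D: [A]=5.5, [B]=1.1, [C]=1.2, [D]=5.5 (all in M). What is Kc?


Kc = [C][D]^2/([A][B])
= (1.2^1 × 5.5^2)/(5.5^1 × 1.1^1)
= 36.3/6.05
= 6.000

6.000


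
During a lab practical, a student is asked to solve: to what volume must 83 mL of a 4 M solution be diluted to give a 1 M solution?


C1V1 = C2V2
4 × 83 = 1 × V2
V2 = 332/1 = 332.0 mL

332.0 mL


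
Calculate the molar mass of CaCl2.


M(CaCl2) = 1×40.08 + 2×35.45
= 40.08 + 70.9
= 110.98 g/mol

110.98 g/mol


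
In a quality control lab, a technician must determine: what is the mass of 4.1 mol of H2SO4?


M(H2SO4) = 98.09 g/mol
mass = n × M = 4.1 × 98.09 = 402.17 g

402.17 g


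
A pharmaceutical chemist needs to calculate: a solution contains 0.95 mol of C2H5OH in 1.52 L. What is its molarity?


M = n/V = 0.95/1.52 = 0.625 mol/L

0.625 M


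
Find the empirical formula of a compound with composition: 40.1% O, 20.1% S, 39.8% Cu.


Assume 100 g sample. Moles of each element:
  O: 40.1/16.0 = 2.506 mol
  S: 20.1/32.07 = 0.627 mol
  Cu: 39.8/63.55 = 0.626 mol
Divide by smallest (0.626):
  O: 2.506/0.626 = 4.0
  S: 0.627/0.626 = 1.0
  Cu: 0.626/0.626 = 1.0
Empirical formula: CuSO4

CuSO4


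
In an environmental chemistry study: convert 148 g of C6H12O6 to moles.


M(C6H12O6) = 180.16 g/mol
n = mass/M = 148/180.16 = 0.8215 mol

0.8215 mol


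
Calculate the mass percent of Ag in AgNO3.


M(AgNO3) = 1×107.87 + 1×14.01 + 3×16.0 = 169.88 g/mol
Mass of Ag = 1 × 107.87 = 107.87 g/mol
% Ag = 107.87/169.88 × 100 = 63.50%

63.50%


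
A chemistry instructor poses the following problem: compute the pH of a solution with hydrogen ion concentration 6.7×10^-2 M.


pH = -log10([H+]) = -log10(6.7×10^-2)
= 2 - log10(6.7)
= 2 - 0.83
= 1.17

1.17


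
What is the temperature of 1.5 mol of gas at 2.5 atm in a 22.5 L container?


PV = nRT  (R = 0.08206 L·atm/(mol·K))
T = PV/(nR) = 2.5×22.5/(1.5×0.08206)
= 56.25/0.123090
= 456.98 K

456.98 K


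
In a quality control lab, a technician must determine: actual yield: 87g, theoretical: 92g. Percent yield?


% yield = actual/theoretical × 100
= 87/92 × 100
= 94.57%

94.57%


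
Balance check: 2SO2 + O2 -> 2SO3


Equation: 2SO2 + O2 -> 2SO3
Check atoms: O: 6=6, S: 2=2
Balanced

Yes, balanced


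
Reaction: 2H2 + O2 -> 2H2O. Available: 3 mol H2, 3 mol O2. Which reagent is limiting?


Mole ratio available / coefficient:
  H2: 3/2 = 1.500
  O2: 3/1 = 3.000
Smaller ratio is limiting.

H2


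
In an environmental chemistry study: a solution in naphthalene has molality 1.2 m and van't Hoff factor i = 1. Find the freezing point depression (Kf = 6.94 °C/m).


ΔTf = Kf × m × i
= 6.94 × 1.2 × 1
= 8.328 °C

8.328 °C


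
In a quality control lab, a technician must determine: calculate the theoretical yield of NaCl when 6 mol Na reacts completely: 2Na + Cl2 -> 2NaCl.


Mole ratio NaCl:Na = 2:2
n(NaCl) = 6 × 2/2 = 6.000 mol
mass = 6.000 × 58.44 = 350.64 g

350.64 g


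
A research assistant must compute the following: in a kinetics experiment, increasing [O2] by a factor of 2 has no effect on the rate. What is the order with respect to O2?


rate ∝ [O2]^n
rate ∝ [O2]^0
Order in O2: 0

0


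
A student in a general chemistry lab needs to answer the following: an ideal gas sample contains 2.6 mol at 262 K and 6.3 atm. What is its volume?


PV = nRT  (R = 0.08206 L·atm/(mol·K))
V = nRT/P = 2.6×0.08206×262/6.3
= 8.873 L

8.873 L


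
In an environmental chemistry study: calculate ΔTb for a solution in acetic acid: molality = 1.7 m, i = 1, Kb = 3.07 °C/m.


ΔTb = Kb × m × i
= 3.07 × 1.7 × 1
= 5.219 °C

5.219 °C


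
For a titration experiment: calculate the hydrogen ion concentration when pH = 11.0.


[H+] = 10^(-pH) = 10^(-11.0)
= 1.0×10^-11 M

1.0×10^-11 M


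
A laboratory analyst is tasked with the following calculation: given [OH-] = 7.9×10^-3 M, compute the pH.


pOH = -log10([OH-]) = -log10(7.9×10^-3)
= 3 - log10(7.9) = 2.1
pH = 14 - pOH = 14 - 2.1 = 11.9

11.9


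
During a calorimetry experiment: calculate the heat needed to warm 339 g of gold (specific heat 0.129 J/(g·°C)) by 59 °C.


q = mcΔT = 339 × 0.129 × 59
= 2580.13 J

2580.13 J


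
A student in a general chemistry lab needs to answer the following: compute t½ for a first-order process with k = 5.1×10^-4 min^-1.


t½ = ln2/k = 0.693147/(5.1×10^-4 min^-1)
= 1359 min

1359 min


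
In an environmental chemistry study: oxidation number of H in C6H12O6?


H is +1 with nonmetals
Oxidation number: +1

+1


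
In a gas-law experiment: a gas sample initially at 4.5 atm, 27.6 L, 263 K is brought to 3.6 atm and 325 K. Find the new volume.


P1V1/T1 = P2V2/T2
V2 = P1V1T2/(T1P2)
= 4.5×27.6×325/(263×3.6)
= 42.633 L

42.633 L


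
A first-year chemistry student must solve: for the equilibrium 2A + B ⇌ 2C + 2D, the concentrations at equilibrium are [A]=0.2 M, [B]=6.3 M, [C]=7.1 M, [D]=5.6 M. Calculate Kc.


Kc = [C]^2[D]^2/([A]^2[B])
= (7.1^2 × 5.6^2)/(0.2^2 × 6.3^1)
= 1580.8576/0.252
= 6273

6273


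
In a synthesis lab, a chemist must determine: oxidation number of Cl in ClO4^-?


x + 4(-2) = -1, so x = +7
Oxidation number: +7

+7


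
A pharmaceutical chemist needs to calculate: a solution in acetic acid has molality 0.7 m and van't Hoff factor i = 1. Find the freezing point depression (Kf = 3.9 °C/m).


ΔTf = Kf × m × i
= 3.9 × 0.7 × 1
= 2.73 °C

2.73 °C


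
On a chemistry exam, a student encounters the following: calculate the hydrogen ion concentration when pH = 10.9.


[H+] = 10^(-pH) = 10^(-10.9)
= 1.26×10^-11 M

1.26×10^-11 M


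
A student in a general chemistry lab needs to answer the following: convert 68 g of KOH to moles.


M(KOH) = 56.11 g/mol
n = mass/M = 68/56.11 = 1.2119 mol

1.2119 mol


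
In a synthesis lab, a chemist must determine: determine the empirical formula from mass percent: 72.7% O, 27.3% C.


Assume 100 g sample. Moles of each element:
  O: 72.7/16.0 = 4.544 mol
  C: 27.3/12.01 = 2.273 mol
Divide by smallest (2.273):
  O: 4.544/2.273 = 2.0
  C: 2.273/2.273 = 1.0
Empirical formula: CO2

CO2


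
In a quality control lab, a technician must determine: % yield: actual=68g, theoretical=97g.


% yield = actual/theoretical × 100
= 68/97 × 100
= 70.1%

70.1%


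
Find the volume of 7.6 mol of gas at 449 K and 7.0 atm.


PV = nRT  (R = 0.08206 L·atm/(mol·K))
V = nRT/P = 7.6×0.08206×449/7.0
= 40.003 L

40.003 L


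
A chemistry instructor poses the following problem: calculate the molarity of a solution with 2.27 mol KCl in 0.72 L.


M = n/V = 2.27/0.72 = 3.153 mol/L

3.153 M


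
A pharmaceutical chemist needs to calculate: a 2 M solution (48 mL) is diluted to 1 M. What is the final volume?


C1V1 = C2V2
2 × 48 = 1 × V2
V2 = 96/1 = 96.0 mL

96.0 mL


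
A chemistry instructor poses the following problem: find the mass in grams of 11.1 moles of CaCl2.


M(CaCl2) = 110.98 g/mol
mass = n × M = 11.1 × 110.98 = 1231.88 g

1231.88 g


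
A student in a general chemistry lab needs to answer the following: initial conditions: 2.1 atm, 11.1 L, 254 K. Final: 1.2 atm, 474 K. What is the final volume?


P1V1/T1 = P2V2/T2
V2 = P1V1T2/(T1P2)
= 2.1×11.1×474/(254×1.2)
= 36.25 L

36.25 L


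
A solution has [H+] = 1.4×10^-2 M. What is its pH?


pH = -log10([H+]) = -log10(1.4×10^-2)
= 2 - log10(1.4)
= 2 - 0.15
= 1.85

1.85


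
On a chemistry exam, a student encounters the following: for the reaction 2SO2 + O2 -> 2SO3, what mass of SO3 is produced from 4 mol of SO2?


Mole ratio SO3:SO2 = 2:2
n(SO3) = 4 × 2/2 = 4.000 mol
mass = 4.000 × 80.07 = 320.28 g

320.28 g


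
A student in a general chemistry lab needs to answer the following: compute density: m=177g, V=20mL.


ρ = mass/volume
= 177/20
= 8.85 g/mL

8.85 g/mL


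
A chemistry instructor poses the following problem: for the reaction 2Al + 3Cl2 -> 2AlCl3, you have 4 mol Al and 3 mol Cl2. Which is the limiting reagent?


Mole ratio available / coefficient:
  Al: 4/2 = 2.000
  Cl2: 3/3 = 1.000
Smaller ratio is limiting.

Cl2


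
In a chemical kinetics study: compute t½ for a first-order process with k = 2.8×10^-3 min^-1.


t½ = ln2/k = 0.693147/(2.8×10^-3 min^-1)
= 247.6 min

247.6 min


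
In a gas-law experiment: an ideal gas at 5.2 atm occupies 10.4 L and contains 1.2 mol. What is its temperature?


PV = nRT  (R = 0.08206 L·atm/(mol·K))
T = PV/(nR) = 5.2×10.4/(1.2×0.08206)
= 54.08/0.098472
= 549.19 K

549.19 K


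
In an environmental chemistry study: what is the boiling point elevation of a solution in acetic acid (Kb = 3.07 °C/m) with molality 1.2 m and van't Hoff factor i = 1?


ΔTb = Kb × m × i
= 3.07 × 1.2 × 1
= 3.684 °C

3.684 °C


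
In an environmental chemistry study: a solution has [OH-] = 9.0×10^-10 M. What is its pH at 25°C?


pOH = -log10([OH-]) = -log10(9.0×10^-10)
= 10 - log10(9.0) = 9.05
pH = 14 - pOH = 14 - 9.05 = 4.95

4.95


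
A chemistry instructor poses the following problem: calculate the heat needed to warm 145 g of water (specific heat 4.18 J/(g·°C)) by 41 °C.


q = mcΔT = 145 × 4.18 × 41
= 24850.10 J

24850.10 J


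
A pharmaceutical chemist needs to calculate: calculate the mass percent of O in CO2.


M(CO2) = 1×12.01 + 2×16.0 = 44.01 g/mol
Mass of O = 2 × 16.0 = 32.00 g/mol
% O = 32.00/44.01 × 100 = 72.71%

72.71%


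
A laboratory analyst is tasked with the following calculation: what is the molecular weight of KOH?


M(KOH) = 1×39.1 + 1×16.0 + 1×1.008
= 39.1 + 16.0 + 1.01
= 56.11 g/mol

56.11 g/mol


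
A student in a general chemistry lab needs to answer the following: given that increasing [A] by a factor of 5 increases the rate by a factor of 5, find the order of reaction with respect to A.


rate ∝ [A]^n
5^n = 5 → n = 1
Order in A: 1

1


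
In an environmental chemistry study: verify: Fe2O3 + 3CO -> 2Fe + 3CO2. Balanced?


Equation: Fe2O3 + 3CO -> 2Fe + 3CO2
Check atoms: C: 3=3, Fe: 2=2, O: 6=6
Balanced

Yes, balanced


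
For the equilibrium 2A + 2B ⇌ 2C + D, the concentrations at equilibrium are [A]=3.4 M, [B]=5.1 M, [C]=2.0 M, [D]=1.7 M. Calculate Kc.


Kc = [C]^2[D]/([A]^2[B]^2)
= (2.0^2 × 1.7^1)/(3.4^2 × 5.1^2)
= 6.8/300.6756
= 0.02262

0.02262


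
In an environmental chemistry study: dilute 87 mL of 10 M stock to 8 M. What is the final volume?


C1V1 = C2V2
10 × 87 = 8 × V2
V2 = 870/8 = 108.75 mL

108.75 mL


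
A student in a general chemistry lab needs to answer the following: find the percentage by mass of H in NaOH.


M(NaOH) = 1×22.99 + 1×16.0 + 1×1.008 = 39.998 g/mol
Mass of H = 1 × 1.008 = 1.008 g/mol
% H = 1.008/39.998 × 100 = 2.52%

2.52%


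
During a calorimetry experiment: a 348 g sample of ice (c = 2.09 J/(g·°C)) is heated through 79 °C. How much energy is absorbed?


q = mcΔT = 348 × 2.09 × 79
= 57458.28 J

57458.28 J


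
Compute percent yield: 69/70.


% yield = actual/theoretical × 100
= 69/70 × 100
= 98.57%

98.57%


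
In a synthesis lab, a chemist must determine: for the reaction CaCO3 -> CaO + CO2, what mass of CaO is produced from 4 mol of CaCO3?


Mole ratio CaO:CaCO3 = 1:1
n(CaO) = 4 × 1/1 = 4.000 mol
mass = 4.000 × 56.08 = 224.32 g

224.32 g


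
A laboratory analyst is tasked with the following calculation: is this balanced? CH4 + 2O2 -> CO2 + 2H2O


Equation: CH4 + 2O2 -> CO2 + 2H2O
Check atoms: C: 1=1, H: 4=4, O: 4=4
Balanced

Yes, balanced


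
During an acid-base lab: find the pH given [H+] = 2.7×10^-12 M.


pH = -log10([H+]) = -log10(2.7×10^-12)
= 12 - log10(2.7)
= 12 - 0.43
= 11.57

11.57


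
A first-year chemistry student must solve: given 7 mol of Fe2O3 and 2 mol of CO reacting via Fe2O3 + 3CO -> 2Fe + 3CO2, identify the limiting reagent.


Mole ratio available / coefficient:
  Fe2O3: 7/1 = 7.000
  CO: 2/3 = 0.667
Smaller ratio is limiting.

CO


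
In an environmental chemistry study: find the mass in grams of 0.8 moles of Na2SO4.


M(Na2SO4) = 142.05 g/mol
mass = n × M = 0.8 × 142.05 = 113.64 g

113.64 g


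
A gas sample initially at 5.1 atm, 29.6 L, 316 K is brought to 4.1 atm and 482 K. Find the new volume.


P1V1/T1 = P2V2/T2
V2 = P1V1T2/(T1P2)
= 5.1×29.6×482/(316×4.1)
= 56.161 L

56.161 L


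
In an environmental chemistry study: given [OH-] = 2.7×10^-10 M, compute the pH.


pOH = -log10([OH-]) = -log10(2.7×10^-10)
= 10 - log10(2.7) = 9.57
pH = 14 - pOH = 14 - 9.57 = 4.43

4.43


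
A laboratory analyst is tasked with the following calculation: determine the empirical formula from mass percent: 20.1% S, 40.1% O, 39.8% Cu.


Assume 100 g sample. Moles of each element:
  S: 20.1/32.07 = 0.627 mol
  O: 40.1/16.0 = 2.506 mol
  Cu: 39.8/63.55 = 0.626 mol
Divide by smallest (0.626):
  S: 0.627/0.626 = 1.0
  O: 2.506/0.626 = 4.0
  Cu: 0.626/0.626 = 1.0
Empirical formula: CuSO4

CuSO4


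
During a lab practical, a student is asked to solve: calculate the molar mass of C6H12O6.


M(C6H12O6) = 6×12.01 + 12×1.008 + 6×16.0
= 72.06 + 12.1 + 96.0
= 180.16 g/mol

180.16 g/mol


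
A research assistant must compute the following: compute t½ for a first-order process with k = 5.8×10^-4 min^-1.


t½ = ln2/k = 0.693147/(5.8×10^-4 min^-1)
= 1195 min

1195 min


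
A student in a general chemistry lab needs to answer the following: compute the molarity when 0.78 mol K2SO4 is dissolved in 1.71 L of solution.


M = n/V = 0.78/1.71 = 0.456 mol/L

0.456 M


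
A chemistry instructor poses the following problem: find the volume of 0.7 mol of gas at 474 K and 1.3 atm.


PV = nRT  (R = 0.08206 L·atm/(mol·K))
V = nRT/P = 0.7×0.08206×474/1.3
= 20.944 L

20.944 L


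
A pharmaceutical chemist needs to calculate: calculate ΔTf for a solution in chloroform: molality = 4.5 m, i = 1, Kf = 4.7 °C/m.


ΔTf = Kf × m × i
= 4.7 × 4.5 × 1
= 21.15 °C

21.15 °C


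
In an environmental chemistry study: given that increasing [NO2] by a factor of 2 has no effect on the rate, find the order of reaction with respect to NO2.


rate ∝ [NO2]^n
rate ∝ [NO2]^0
Order in NO2: 0

0


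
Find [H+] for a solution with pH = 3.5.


[H+] = 10^(-pH) = 10^(-3.5)
= 3.16×10^-4 M

3.16×10^-4 M


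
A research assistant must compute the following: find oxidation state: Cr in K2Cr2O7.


2(+1) + 2x + 7(-2) = 0, so x = +6
Oxidation number: +6

+6


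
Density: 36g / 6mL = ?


ρ = mass/volume
= 36/6
= 6.0 g/mL

6.0 g/mL


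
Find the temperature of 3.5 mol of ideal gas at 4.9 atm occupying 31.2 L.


PV = nRT  (R = 0.08206 L·atm/(mol·K))
T = PV/(nR) = 4.9×31.2/(3.5×0.08206)
= 152.88/0.287210
= 532.29 K

532.29 K


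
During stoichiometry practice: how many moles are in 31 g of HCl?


M(HCl) = 36.46 g/mol
n = mass/M = 31/36.46 = 0.8502 mol

0.8502 mol


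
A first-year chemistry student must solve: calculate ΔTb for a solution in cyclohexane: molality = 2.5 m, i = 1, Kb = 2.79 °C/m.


ΔTb = Kb × m × i
= 2.79 × 2.5 × 1
= 6.975 °C

6.975 °C


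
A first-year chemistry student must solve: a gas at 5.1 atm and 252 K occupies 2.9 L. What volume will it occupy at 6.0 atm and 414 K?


P1V1/T1 = P2V2/T2
V2 = P1V1T2/(T1P2)
= 5.1×2.9×414/(252×6.0)
= 4.05 L

4.05 L


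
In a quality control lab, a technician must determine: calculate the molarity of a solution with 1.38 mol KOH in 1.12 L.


M = n/V = 1.38/1.12 = 1.232 mol/L

1.232 M
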